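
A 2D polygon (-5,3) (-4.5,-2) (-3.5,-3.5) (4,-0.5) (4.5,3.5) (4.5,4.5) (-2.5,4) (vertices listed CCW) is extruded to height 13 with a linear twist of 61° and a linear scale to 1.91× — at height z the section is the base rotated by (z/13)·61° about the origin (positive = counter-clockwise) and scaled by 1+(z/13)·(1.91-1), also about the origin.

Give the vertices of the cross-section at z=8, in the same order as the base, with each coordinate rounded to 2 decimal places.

t = z/height = 8/13 = 0.615385
s = 1 + (scale-1)·z/height = 1 + (1.91-1)·8/13 = 1.560000
θ = twist·z/height = 61°·8/13 = 37.5385° = 0.655170 rad
cos θ = 0.792945, sin θ = 0.609294 (intermediates below are computed at full precision and shown rounded to 5 d.p.)
v1: (-5,3) → rotate → (-5.79260,-0.66764) → ×s → (-9.03646,-1.04151) → (-9.04,-1.04)
v2: (-4.5,-2) → rotate → (-2.34966,-4.32771) → ×s → (-3.66547,-6.75123) → (-3.67,-6.75)
v3: (-3.5,-3.5) → rotate → (-0.64278,-4.90783) → ×s → (-1.00273,-7.65622) → (-1.00,-7.66)
v4: (4,-0.5) → rotate → (3.47642,2.04070) → ×s → (5.42322,3.18350) → (5.42,3.18)
v5: (4.5,3.5) → rotate → (1.43572,5.51713) → ×s → (2.23973,8.60672) → (2.24,8.61)
v6: (4.5,4.5) → rotate → (0.82643,6.31007) → ×s → (1.28923,9.84371) → (1.29,9.84)
v7: (-2.5,4) → rotate → (-4.41954,1.64854) → ×s → (-6.89448,2.57173) → (-6.89,2.57)

Cross-section at z=8: (-9.04,-1.04) (-3.67,-6.75) (-1.00,-7.66) (5.42,3.18) (2.24,8.61) (1.29,9.84) (-6.89,2.57)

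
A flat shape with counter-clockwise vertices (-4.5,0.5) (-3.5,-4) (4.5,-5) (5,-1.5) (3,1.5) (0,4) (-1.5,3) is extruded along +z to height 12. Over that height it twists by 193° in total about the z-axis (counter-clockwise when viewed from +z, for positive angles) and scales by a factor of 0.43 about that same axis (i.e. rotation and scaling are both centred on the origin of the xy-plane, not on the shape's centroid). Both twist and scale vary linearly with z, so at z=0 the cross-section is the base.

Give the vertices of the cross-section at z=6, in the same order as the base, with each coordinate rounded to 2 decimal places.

t = z/height = 6/12 = 0.5
s = 1 + (scale-1)·z/height = 1 + (0.43-1)·6/12 = 0.715000
θ = twist·z/height = 193°·6/12 = 96.5000° = 1.684243 rad
cos θ = -0.113203, sin θ = 0.993572 (intermediates below are computed at full precision and shown rounded to 5 d.p.)
v1: (-4.5,0.5) → rotate → (0.01263,-4.52767) → ×s → (0.00903,-3.23729) → (0.01,-3.24)
v2: (-3.5,-4) → rotate → (4.37050,-3.02469) → ×s → (3.12491,-2.16265) → (3.12,-2.16)
v3: (4.5,-5) → rotate → (4.45844,5.03709) → ×s → (3.18779,3.60152) → (3.19,3.60)
v4: (5,-1.5) → rotate → (0.92434,5.13766) → ×s → (0.66090,3.67343) → (0.66,3.67)
v5: (3,1.5) → rotate → (-1.82997,2.81091) → ×s → (-1.30843,2.00980) → (-1.31,2.01)
v6: (0,4) → rotate → (-3.97429,-0.45281) → ×s → (-2.84162,-0.32376) → (-2.84,-0.32)
v7: (-1.5,3) → rotate → (-2.81091,-1.82997) → ×s → (-2.00980,-1.30843) → (-2.01,-1.31)

Cross-section at z=6: (0.01,-3.24) (3.12,-2.16) (3.19,3.60) (0.66,3.67) (-1.31,2.01) (-2.84,-0.32) (-2.01,-1.31)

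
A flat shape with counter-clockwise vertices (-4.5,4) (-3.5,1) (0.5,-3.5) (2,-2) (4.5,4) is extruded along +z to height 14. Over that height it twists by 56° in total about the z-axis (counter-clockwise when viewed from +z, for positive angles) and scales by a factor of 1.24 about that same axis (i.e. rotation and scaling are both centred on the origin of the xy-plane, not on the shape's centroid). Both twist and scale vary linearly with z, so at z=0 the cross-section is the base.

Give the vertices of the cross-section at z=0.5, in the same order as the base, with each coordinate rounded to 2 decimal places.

t = z/height = 0.5/14 = 0.0357143
s = 1 + (scale-1)·z/height = 1 + (1.24-1)·0.5/14 = 1.008571
θ = twist·z/height = 56°·0.5/14 = 2.0000° = 0.034907 rad
cos θ = 0.999391, sin θ = 0.034899 (intermediates below are computed at full precision and shown rounded to 5 d.p.)
v1: (-4.5,4) → rotate → (-4.63686,3.84052) → ×s → (-4.67660,3.87343) → (-4.68,3.87)
v2: (-3.5,1) → rotate → (-3.53277,0.87724) → ×s → (-3.56305,0.88476) → (-3.56,0.88)
v3: (0.5,-3.5) → rotate → (0.62184,-3.48042) → ×s → (0.62717,-3.51025) → (0.63,-3.51)
v4: (2,-2) → rotate → (2.06858,-1.92898) → ×s → (2.08631,-1.94552) → (2.09,-1.95)
v5: (4.5,4) → rotate → (4.35766,4.15461) → ×s → (4.39501,4.19022) → (4.40,4.19)

Cross-section at z=0.5: (-4.68,3.87) (-3.56,0.88) (0.63,-3.51) (2.09,-1.95) (4.40,4.19)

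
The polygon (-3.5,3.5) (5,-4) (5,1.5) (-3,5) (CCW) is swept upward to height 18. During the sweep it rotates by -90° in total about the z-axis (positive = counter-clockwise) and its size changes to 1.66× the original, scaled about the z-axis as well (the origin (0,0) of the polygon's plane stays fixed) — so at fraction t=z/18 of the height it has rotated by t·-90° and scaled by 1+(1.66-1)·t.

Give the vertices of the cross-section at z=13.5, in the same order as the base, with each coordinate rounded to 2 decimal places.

Cross-section at z=13.5: (2.83,6.84) (-2.66,-9.19) (4.93,-6.05) (5.19,7.00)

t = z/height = 13.5/18 = 0.75
s = 1 + (scale-1)·z/height = 1 + (1.66-1)·13.5/18 = 1.495000
θ = twist·z/height = -90°·13.5/18 = -67.5000° = -1.178097 rad
cos θ = 0.382683, sin θ = -0.923880 (intermediates below are computed at full precision and shown rounded to 5 d.p.)
v1: (-3.5,3.5) → rotate → (1.89419,4.57297) → ×s → (2.83181,6.83659) → (2.83,6.84)
v2: (5,-4) → rotate → (-1.78210,-6.15013) → ×s → (-2.66424,-9.19445) → (-2.66,-9.19)
v3: (5,1.5) → rotate → (3.29924,-4.04537) → ×s → (4.93236,-6.04783) → (4.93,-6.05)
v4: (-3,5) → rotate → (3.47135,4.68506) → ×s → (5.18966,7.00416) → (5.19,7.00)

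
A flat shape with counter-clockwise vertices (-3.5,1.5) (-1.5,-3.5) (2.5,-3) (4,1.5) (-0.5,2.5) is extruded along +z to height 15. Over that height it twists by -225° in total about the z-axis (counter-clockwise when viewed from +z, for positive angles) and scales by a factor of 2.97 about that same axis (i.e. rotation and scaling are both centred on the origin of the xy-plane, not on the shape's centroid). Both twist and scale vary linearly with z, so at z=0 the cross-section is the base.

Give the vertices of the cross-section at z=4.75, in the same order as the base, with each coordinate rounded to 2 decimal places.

Cross-section at z=4.75: (0.48,6.16) (-6.16,0.48) (-3.31,-5.41) (4.39,-5.37) (3.58,2.07)

t = z/height = 4.75/15 = 0.316667
s = 1 + (scale-1)·z/height = 1 + (2.97-1)·4.75/15 = 1.623833
θ = twist·z/height = -225°·4.75/15 = -71.2500° = -1.243547 rad
cos θ = 0.321439, sin θ = -0.946930 (intermediates below are computed at full precision and shown rounded to 5 d.p.)
v1: (-3.5,1.5) → rotate → (0.29536,3.79641) → ×s → (0.47961,6.16474) → (0.48,6.16)
v2: (-1.5,-3.5) → rotate → (-3.79641,0.29536) → ×s → (-6.16474,0.47961) → (-6.16,0.48)
v3: (2.5,-3) → rotate → (-2.03719,-3.33164) → ×s → (-3.30806,-5.41003) → (-3.31,-5.41)
v4: (4,1.5) → rotate → (2.70615,-3.30556) → ×s → (4.39434,-5.36768) → (4.39,-5.37)
v5: (-0.5,2.5) → rotate → (2.20661,1.27706) → ×s → (3.58316,2.07374) → (3.58,2.07)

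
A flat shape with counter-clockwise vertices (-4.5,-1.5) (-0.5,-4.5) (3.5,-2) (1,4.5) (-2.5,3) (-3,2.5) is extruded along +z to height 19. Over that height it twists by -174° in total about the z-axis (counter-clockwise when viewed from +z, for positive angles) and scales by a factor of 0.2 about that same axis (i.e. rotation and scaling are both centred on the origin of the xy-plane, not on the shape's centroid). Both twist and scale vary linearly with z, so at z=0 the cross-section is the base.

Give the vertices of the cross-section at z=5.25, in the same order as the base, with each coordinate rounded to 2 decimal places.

Cross-section at z=5.25: (-3.21,1.83) (-2.87,-2.05) (0.66,-3.07) (3.13,1.76) (0.44,3.01) (-0.11,3.04)

t = z/height = 5.25/19 = 0.276316
s = 1 + (scale-1)·z/height = 1 + (0.2-1)·5.25/19 = 0.778947
θ = twist·z/height = -174°·5.25/19 = -48.0789° = -0.839136 rad
cos θ = 0.668106, sin θ = -0.744066 (intermediates below are computed at full precision and shown rounded to 5 d.p.)
v1: (-4.5,-1.5) → rotate → (-4.12258,2.34614) → ×s → (-3.21127,1.82752) → (-3.21,1.83)
v2: (-0.5,-4.5) → rotate → (-3.68235,-2.63444) → ×s → (-2.86836,-2.05209) → (-2.87,-2.05)
v3: (3.5,-2) → rotate → (0.85024,-3.94044) → ×s → (0.66229,-3.06940) → (0.66,-3.07)
v4: (1,4.5) → rotate → (4.01640,2.26241) → ×s → (3.12857,1.76230) → (3.13,1.76)
v5: (-2.5,3) → rotate → (0.56193,3.86448) → ×s → (0.43772,3.01023) → (0.44,3.01)
v6: (-3,2.5) → rotate → (-0.14415,3.90246) → ×s → (-0.11229,3.03981) → (-0.11,3.04)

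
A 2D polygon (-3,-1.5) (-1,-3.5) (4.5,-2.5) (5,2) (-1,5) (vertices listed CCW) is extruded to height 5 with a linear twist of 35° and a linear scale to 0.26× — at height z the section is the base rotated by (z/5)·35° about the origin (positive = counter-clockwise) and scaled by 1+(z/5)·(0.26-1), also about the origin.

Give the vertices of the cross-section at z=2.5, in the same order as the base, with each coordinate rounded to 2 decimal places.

Cross-section at z=2.5: (-1.52,-1.47) (0.06,-2.29) (3.18,-0.65) (2.63,2.15) (-1.55,2.81)

t = z/height = 2.5/5 = 0.5
s = 1 + (scale-1)·z/height = 1 + (0.26-1)·2.5/5 = 0.630000
θ = twist·z/height = 35°·2.5/5 = 17.5000° = 0.305433 rad
cos θ = 0.953717, sin θ = 0.300706 (intermediates below are computed at full precision and shown rounded to 5 d.p.)
v1: (-3,-1.5) → rotate → (-2.41009,-2.33269) → ×s → (-1.51836,-1.46960) → (-1.52,-1.47)
v2: (-1,-3.5) → rotate → (0.09875,-3.63872) → ×s → (0.06221,-2.29239) → (0.06,-2.29)
v3: (4.5,-2.5) → rotate → (5.04349,-1.03112) → ×s → (3.17740,-0.64960) → (3.18,-0.65)
v4: (5,2) → rotate → (4.16717,3.41096) → ×s → (2.62532,2.14891) → (2.63,2.15)
v5: (-1,5) → rotate → (-2.45725,4.46788) → ×s → (-1.54806,2.81476) → (-1.55,2.81)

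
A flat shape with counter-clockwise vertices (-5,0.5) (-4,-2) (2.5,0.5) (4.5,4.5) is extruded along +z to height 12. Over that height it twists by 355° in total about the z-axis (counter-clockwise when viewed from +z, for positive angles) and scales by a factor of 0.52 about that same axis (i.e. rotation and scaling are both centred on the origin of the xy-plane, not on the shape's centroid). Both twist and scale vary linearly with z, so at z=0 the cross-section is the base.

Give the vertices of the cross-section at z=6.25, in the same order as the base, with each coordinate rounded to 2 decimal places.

Cross-section at z=6.25: (3.77,-0.05) (2.86,1.75) (-1.84,-0.53) (-3.07,-3.65)

t = z/height = 6.25/12 = 0.520833
s = 1 + (scale-1)·z/height = 1 + (0.52-1)·6.25/12 = 0.750000
θ = twist·z/height = 355°·6.25/12 = 184.8958° = 3.227041 rad
cos θ = -0.996352, sin θ = -0.085344 (intermediates below are computed at full precision and shown rounded to 5 d.p.)
v1: (-5,0.5) → rotate → (5.02443,-0.07145) → ×s → (3.76832,-0.05359) → (3.77,-0.05)
v2: (-4,-2) → rotate → (3.81472,2.33408) → ×s → (2.86104,1.75056) → (2.86,1.75)
v3: (2.5,0.5) → rotate → (-2.44821,-0.71154) → ×s → (-1.83615,-0.53365) → (-1.84,-0.53)
v4: (4.5,4.5) → rotate → (-4.09953,-4.86763) → ×s → (-3.07465,-3.65072) → (-3.07,-3.65)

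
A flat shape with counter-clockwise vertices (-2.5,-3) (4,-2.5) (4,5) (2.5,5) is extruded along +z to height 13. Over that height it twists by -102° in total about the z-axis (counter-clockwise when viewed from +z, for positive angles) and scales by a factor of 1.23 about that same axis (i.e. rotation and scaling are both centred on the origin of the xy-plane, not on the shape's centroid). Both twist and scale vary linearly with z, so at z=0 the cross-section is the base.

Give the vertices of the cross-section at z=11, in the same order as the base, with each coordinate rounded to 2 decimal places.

t = z/height = 11/13 = 0.846154
s = 1 + (scale-1)·z/height = 1 + (1.23-1)·11/13 = 1.194615
θ = twist·z/height = -102°·11/13 = -86.3077° = -1.506353 rad
cos θ = 0.064398, sin θ = -0.997924 (intermediates below are computed at full precision and shown rounded to 5 d.p.)
v1: (-2.5,-3) → rotate → (-3.15477,2.30162) → ×s → (-3.76874,2.74955) → (-3.77,2.75)
v2: (4,-2.5) → rotate → (-2.23722,-4.15269) → ×s → (-2.67261,-4.96087) → (-2.67,-4.96)
v3: (4,5) → rotate → (5.24721,-3.66971) → ×s → (6.26840,-4.38389) → (6.27,-4.38)
v4: (2.5,5) → rotate → (5.15062,-2.17282) → ×s → (6.15301,-2.59568) → (6.15,-2.60)

Cross-section at z=11: (-3.77,2.75) (-2.67,-4.96) (6.27,-4.38) (6.15,-2.60)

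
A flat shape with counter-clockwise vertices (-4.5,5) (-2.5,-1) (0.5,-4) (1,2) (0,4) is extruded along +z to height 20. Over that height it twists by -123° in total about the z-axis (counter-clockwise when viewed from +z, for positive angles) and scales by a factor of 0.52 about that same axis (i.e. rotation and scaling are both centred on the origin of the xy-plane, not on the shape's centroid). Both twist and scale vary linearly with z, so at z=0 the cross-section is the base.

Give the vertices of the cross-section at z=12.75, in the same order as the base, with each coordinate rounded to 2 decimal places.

t = z/height = 12.75/20 = 0.6375
s = 1 + (scale-1)·z/height = 1 + (0.52-1)·12.75/20 = 0.694000
θ = twist·z/height = -123°·12.75/20 = -78.4125° = -1.368556 rad
cos θ = 0.200864, sin θ = -0.979619 (intermediates below are computed at full precision and shown rounded to 5 d.p.)
v1: (-4.5,5) → rotate → (3.99421,5.41261) → ×s → (2.77198,3.75635) → (2.77,3.76)
v2: (-2.5,-1) → rotate → (-1.48178,2.24818) → ×s → (-1.02836,1.56024) → (-1.03,1.56)
v3: (0.5,-4) → rotate → (-3.81804,-1.29327) → ×s → (-2.64972,-0.89753) → (-2.65,-0.90)
v4: (1,2) → rotate → (2.16010,-0.57789) → ×s → (1.49911,-0.40106) → (1.50,-0.40)
v5: (0,4) → rotate → (3.91848,0.80346) → ×s → (2.71942,0.55760) → (2.72,0.56)

Cross-section at z=12.75: (2.77,3.76) (-1.03,1.56) (-2.65,-0.90) (1.50,-0.40) (2.72,0.56)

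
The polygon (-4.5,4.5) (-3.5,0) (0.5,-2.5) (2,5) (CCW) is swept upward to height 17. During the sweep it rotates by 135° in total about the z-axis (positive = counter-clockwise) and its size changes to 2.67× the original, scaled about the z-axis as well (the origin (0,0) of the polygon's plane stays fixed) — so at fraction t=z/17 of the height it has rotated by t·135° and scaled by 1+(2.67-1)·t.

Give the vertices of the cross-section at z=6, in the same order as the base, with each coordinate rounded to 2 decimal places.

Cross-section at z=6: (-10.10,-0.47) (-3.75,-4.11) (3.47,-2.09) (-3.73,7.70)

t = z/height = 6/17 = 0.352941
s = 1 + (scale-1)·z/height = 1 + (2.67-1)·6/17 = 1.589412
θ = twist·z/height = 135°·6/17 = 47.6471° = 0.831598 rad
cos θ = 0.673696, sin θ = 0.739009 (intermediates below are computed at full precision and shown rounded to 5 d.p.)
v1: (-4.5,4.5) → rotate → (-6.35717,-0.29391) → ×s → (-10.10416,-0.46714) → (-10.10,-0.47)
v2: (-3.5,0) → rotate → (-2.35793,-2.58653) → ×s → (-3.74773,-4.11106) → (-3.75,-4.11)
v3: (0.5,-2.5) → rotate → (2.18437,-1.31473) → ×s → (3.47186,-2.08965) → (3.47,-2.09)
v4: (2,5) → rotate → (-2.34765,4.84650) → ×s → (-3.73139,7.70308) → (-3.73,7.70)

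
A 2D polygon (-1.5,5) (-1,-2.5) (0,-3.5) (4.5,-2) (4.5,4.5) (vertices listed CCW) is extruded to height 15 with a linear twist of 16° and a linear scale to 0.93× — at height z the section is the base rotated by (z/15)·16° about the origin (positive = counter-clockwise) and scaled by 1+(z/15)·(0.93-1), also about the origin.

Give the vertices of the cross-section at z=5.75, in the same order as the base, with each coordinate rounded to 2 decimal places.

t = z/height = 5.75/15 = 0.383333
s = 1 + (scale-1)·z/height = 1 + (0.93-1)·5.75/15 = 0.973167
θ = twist·z/height = 16°·5.75/15 = 6.1333° = 0.107047 rad
cos θ = 0.994276, sin θ = 0.106843 (intermediates below are computed at full precision and shown rounded to 5 d.p.)
v1: (-1.5,5) → rotate → (-2.02563,4.81112) → ×s → (-1.97127,4.68202) → (-1.97,4.68)
v2: (-1,-2.5) → rotate → (-0.72717,-2.59253) → ×s → (-0.70766,-2.52297) → (-0.71,-2.52)
v3: (0,-3.5) → rotate → (0.37395,-3.47997) → ×s → (0.36391,-3.38659) → (0.36,-3.39)
v4: (4.5,-2) → rotate → (4.68793,-1.50776) → ×s → (4.56213,-1.46730) → (4.56,-1.47)
v5: (4.5,4.5) → rotate → (3.99345,4.95503) → ×s → (3.88629,4.82207) → (3.89,4.82)

Cross-section at z=5.75: (-1.97,4.68) (-0.71,-2.52) (0.36,-3.39) (4.56,-1.47) (3.89,4.82)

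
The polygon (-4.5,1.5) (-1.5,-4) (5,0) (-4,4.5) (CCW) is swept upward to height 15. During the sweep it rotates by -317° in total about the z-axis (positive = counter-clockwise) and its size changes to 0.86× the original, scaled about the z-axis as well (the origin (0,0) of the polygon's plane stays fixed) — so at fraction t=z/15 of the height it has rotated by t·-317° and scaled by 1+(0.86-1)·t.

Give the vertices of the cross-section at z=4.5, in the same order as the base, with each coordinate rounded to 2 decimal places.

Cross-section at z=4.5: (1.81,4.17) (-3.69,1.77) (-0.43,-4.77) (4.63,3.43)

t = z/height = 4.5/15 = 0.3
s = 1 + (scale-1)·z/height = 1 + (0.86-1)·4.5/15 = 0.958000
θ = twist·z/height = -317°·4.5/15 = -95.1000° = -1.659808 rad
cos θ = -0.088894, sin θ = -0.996041 (intermediates below are computed at full precision and shown rounded to 5 d.p.)
v1: (-4.5,1.5) → rotate → (1.89409,4.34884) → ×s → (1.81453,4.16619) → (1.81,4.17)
v2: (-1.5,-4) → rotate → (-3.85082,1.84964) → ×s → (-3.68909,1.77195) → (-3.69,1.77)
v3: (5,0) → rotate → (-0.44447,-4.98021) → ×s → (-0.42580,-4.77104) → (-0.43,-4.77)
v4: (-4,4.5) → rotate → (4.83776,3.58414) → ×s → (4.63458,3.43361) → (4.63,3.43)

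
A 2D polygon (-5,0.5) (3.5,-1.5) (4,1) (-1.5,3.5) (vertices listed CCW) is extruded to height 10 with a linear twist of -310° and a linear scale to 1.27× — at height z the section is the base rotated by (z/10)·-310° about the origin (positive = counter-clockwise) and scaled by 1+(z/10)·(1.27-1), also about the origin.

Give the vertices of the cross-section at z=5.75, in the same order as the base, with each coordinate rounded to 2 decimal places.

t = z/height = 5.75/10 = 0.575
s = 1 + (scale-1)·z/height = 1 + (1.27-1)·5.75/10 = 1.155250
θ = twist·z/height = -310°·5.75/10 = -178.2500° = -3.111049 rad
cos θ = -0.999534, sin θ = -0.030539 (intermediates below are computed at full precision and shown rounded to 5 d.p.)
v1: (-5,0.5) → rotate → (5.01294,-0.34707) → ×s → (5.79120,-0.40096) → (5.79,-0.40)
v2: (3.5,-1.5) → rotate → (-3.54418,1.39242) → ×s → (-4.09441,1.60859) → (-4.09,1.61)
v3: (4,1) → rotate → (-3.96760,-1.12169) → ×s → (-4.58357,-1.29583) → (-4.58,-1.30)
v4: (-1.5,3.5) → rotate → (1.60619,-3.45256) → ×s → (1.85555,-3.98857) → (1.86,-3.99)

Cross-section at z=5.75: (5.79,-0.40) (-4.09,1.61) (-4.58,-1.30) (1.86,-3.99)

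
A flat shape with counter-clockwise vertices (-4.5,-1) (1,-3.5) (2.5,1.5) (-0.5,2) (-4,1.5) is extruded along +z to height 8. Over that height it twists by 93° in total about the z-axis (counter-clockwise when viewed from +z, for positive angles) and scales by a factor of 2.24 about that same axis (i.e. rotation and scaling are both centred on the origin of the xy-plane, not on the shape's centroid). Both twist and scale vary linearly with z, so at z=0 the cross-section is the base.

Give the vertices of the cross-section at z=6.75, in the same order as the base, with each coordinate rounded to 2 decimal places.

Cross-section at z=6.75: (0.16,-9.43) (7.43,0.57) (-1.98,5.63) (-4.21,-0.18) (-4.64,-7.41)

t = z/height = 6.75/8 = 0.84375
s = 1 + (scale-1)·z/height = 1 + (2.24-1)·6.75/8 = 2.046250
θ = twist·z/height = 93°·6.75/8 = 78.4688° = 1.369538 rad
cos θ = 0.199902, sin θ = 0.979816 (intermediates below are computed at full precision and shown rounded to 5 d.p.)
v1: (-4.5,-1) → rotate → (0.08026,-4.60907) → ×s → (0.16422,-9.43132) → (0.16,-9.43)
v2: (1,-3.5) → rotate → (3.62926,0.28016) → ×s → (7.42637,0.57327) → (7.43,0.57)
v3: (2.5,1.5) → rotate → (-0.96997,2.74939) → ×s → (-1.98480,5.62595) → (-1.98,5.63)
v4: (-0.5,2) → rotate → (-2.05958,-0.09010) → ×s → (-4.21442,-0.18437) → (-4.21,-0.18)
v5: (-4,1.5) → rotate → (-2.26933,-3.61941) → ×s → (-4.64362,-7.40622) → (-4.64,-7.41)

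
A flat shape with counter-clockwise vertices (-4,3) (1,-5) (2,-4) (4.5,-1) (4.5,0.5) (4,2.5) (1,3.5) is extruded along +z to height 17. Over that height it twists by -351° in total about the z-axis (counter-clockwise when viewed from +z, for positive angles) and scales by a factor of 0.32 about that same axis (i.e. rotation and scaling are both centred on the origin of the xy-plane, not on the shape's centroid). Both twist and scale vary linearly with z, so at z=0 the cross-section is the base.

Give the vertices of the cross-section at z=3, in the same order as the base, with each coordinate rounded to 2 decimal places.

t = z/height = 3/17 = 0.176471
s = 1 + (scale-1)·z/height = 1 + (0.32-1)·3/17 = 0.880000
θ = twist·z/height = -351°·3/17 = -61.9412° = -1.081077 rad
cos θ = 0.470378, sin θ = -0.882465 (intermediates below are computed at full precision and shown rounded to 5 d.p.)
v1: (-4,3) → rotate → (0.76588,4.94099) → ×s → (0.67398,4.34807) → (0.67,4.35)
v2: (1,-5) → rotate → (-3.94195,-3.23435) → ×s → (-3.46891,-2.84623) → (-3.47,-2.85)
v3: (2,-4) → rotate → (-2.58910,-3.64644) → ×s → (-2.27841,-3.20887) → (-2.28,-3.21)
v4: (4.5,-1) → rotate → (1.23423,-4.44147) → ×s → (1.08613,-3.90849) → (1.09,-3.91)
v5: (4.5,0.5) → rotate → (2.55793,-3.73590) → ×s → (2.25098,-3.28760) → (2.25,-3.29)
v6: (4,2.5) → rotate → (4.08767,-2.35392) → ×s → (3.59715,-2.07145) → (3.60,-2.07)
v7: (1,3.5) → rotate → (3.55901,0.76386) → ×s → (3.13193,0.67219) → (3.13,0.67)

Cross-section at z=3: (0.67,4.35) (-3.47,-2.85) (-2.28,-3.21) (1.09,-3.91) (2.25,-3.29) (3.60,-2.07) (3.13,0.67)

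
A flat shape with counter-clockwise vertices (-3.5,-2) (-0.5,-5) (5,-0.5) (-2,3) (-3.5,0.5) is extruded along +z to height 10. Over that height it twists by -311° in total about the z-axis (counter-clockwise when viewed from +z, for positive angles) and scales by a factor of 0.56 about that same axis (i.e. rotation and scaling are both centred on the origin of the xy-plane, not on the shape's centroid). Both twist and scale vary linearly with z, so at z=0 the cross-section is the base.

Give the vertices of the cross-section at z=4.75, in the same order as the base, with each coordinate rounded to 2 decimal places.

t = z/height = 4.75/10 = 0.475
s = 1 + (scale-1)·z/height = 1 + (0.56-1)·4.75/10 = 0.791000
θ = twist·z/height = -311°·4.75/10 = -147.7250° = -2.578288 rad
cos θ = -0.845495, sin θ = -0.533983 (intermediates below are computed at full precision and shown rounded to 5 d.p.)
v1: (-3.5,-2) → rotate → (1.89127,3.55993) → ×s → (1.49599,2.81591) → (1.50,2.82)
v2: (-0.5,-5) → rotate → (-2.24717,4.49447) → ×s → (-1.77751,3.55512) → (-1.78,3.56)
v3: (5,-0.5) → rotate → (-4.49447,-2.24717) → ×s → (-3.55512,-1.77751) → (-3.56,-1.78)
v4: (-2,3) → rotate → (3.29294,-1.46852) → ×s → (2.60472,-1.16160) → (2.60,-1.16)
v5: (-3.5,0.5) → rotate → (3.22622,1.44619) → ×s → (2.55194,1.14394) → (2.55,1.14)

Cross-section at z=4.75: (1.50,2.82) (-1.78,3.56) (-3.56,-1.78) (2.60,-1.16) (2.55,1.14)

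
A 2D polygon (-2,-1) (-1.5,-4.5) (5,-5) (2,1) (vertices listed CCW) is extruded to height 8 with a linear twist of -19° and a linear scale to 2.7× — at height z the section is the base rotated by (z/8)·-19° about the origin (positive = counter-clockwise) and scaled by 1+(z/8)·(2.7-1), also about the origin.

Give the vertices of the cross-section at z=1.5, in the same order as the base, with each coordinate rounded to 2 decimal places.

Cross-section at z=1.5: (-2.71,-1.15) (-2.34,-5.80) (6.17,-6.99) (2.71,1.15)

t = z/height = 1.5/8 = 0.1875
s = 1 + (scale-1)·z/height = 1 + (2.7-1)·1.5/8 = 1.318750
θ = twist·z/height = -19°·1.5/8 = -3.5625° = -0.062177 rad
cos θ = 0.998068, sin θ = -0.062137 (intermediates below are computed at full precision and shown rounded to 5 d.p.)
v1: (-2,-1) → rotate → (-2.05827,-0.87379) → ×s → (-2.71435,-1.15231) → (-2.71,-1.15)
v2: (-1.5,-4.5) → rotate → (-1.77672,-4.39810) → ×s → (-2.34305,-5.79999) → (-2.34,-5.80)
v3: (5,-5) → rotate → (4.67965,-5.30102) → ×s → (6.17129,-6.99073) → (6.17,-6.99)
v4: (2,1) → rotate → (2.05827,0.87379) → ×s → (2.71435,1.15231) → (2.71,1.15)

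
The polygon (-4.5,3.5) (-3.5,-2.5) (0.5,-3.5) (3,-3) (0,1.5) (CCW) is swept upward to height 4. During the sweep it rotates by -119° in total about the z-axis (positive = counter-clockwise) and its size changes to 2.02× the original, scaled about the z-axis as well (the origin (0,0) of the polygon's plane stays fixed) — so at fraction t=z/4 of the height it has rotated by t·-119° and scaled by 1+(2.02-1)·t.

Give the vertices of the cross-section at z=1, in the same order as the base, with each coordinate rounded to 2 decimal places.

t = z/height = 1/4 = 0.25
s = 1 + (scale-1)·z/height = 1 + (2.02-1)·1/4 = 1.255000
θ = twist·z/height = -119°·1/4 = -29.7500° = -0.519235 rad
cos θ = 0.868199, sin θ = -0.496217 (intermediates below are computed at full precision and shown rounded to 5 d.p.)
v1: (-4.5,3.5) → rotate → (-2.17014,5.27167) → ×s → (-2.72352,6.61595) → (-2.72,6.62)
v2: (-3.5,-2.5) → rotate → (-4.27924,-0.43374) → ×s → (-5.37044,-0.54434) → (-5.37,-0.54)
v3: (0.5,-3.5) → rotate → (-1.30266,-3.28680) → ×s → (-1.63484,-4.12494) → (-1.63,-4.12)
v4: (3,-3) → rotate → (1.11595,-4.09325) → ×s → (1.40051,-5.13702) → (1.40,-5.14)
v5: (0,1.5) → rotate → (0.74432,1.30230) → ×s → (0.93413,1.63438) → (0.93,1.63)

Cross-section at z=1: (-2.72,6.62) (-5.37,-0.54) (-1.63,-4.12) (1.40,-5.14) (0.93,1.63)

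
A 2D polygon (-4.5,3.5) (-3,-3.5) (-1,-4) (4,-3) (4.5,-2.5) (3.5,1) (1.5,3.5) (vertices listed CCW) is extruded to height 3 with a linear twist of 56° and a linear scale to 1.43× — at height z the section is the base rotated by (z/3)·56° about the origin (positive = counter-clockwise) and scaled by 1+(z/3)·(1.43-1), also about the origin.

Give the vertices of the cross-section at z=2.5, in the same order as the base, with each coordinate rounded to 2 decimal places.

t = z/height = 2.5/3 = 0.833333
s = 1 + (scale-1)·z/height = 1 + (1.43-1)·2.5/3 = 1.358333
θ = twist·z/height = 56°·2.5/3 = 46.6667° = 0.814487 rad
cos θ = 0.686242, sin θ = 0.727374 (intermediates below are computed at full precision and shown rounded to 5 d.p.)
v1: (-4.5,3.5) → rotate → (-5.63390,-0.87134) → ×s → (-7.65271,-1.18356) → (-7.65,-1.18)
v2: (-3,-3.5) → rotate → (0.48708,-4.58397) → ×s → (0.66162,-6.22655) → (0.66,-6.23)
v3: (-1,-4) → rotate → (2.22325,-3.47234) → ×s → (3.01992,-4.71660) → (3.02,-4.72)
v4: (4,-3) → rotate → (4.92709,0.85077) → ×s → (6.69263,1.15563) → (6.69,1.16)
v5: (4.5,-2.5) → rotate → (4.90652,1.55758) → ×s → (6.66469,2.11571) → (6.66,2.12)
v6: (3.5,1) → rotate → (1.67447,3.23205) → ×s → (2.27449,4.39020) → (2.27,4.39)
v7: (1.5,3.5) → rotate → (-1.51645,3.49291) → ×s → (-2.05984,4.74453) → (-2.06,4.74)

Cross-section at z=2.5: (-7.65,-1.18) (0.66,-6.23) (3.02,-4.72) (6.69,1.16) (6.66,2.12) (2.27,4.39) (-2.06,4.74)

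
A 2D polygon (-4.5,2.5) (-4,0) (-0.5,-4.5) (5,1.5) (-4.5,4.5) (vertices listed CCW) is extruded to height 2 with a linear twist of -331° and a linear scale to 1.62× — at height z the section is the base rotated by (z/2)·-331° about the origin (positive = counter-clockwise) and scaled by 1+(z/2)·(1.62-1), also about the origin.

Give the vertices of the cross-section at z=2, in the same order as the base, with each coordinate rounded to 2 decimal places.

Cross-section at z=2: (-8.34,0.01) (-5.67,-3.14) (2.83,-6.77) (5.91,6.05) (-9.91,2.84)

t = z/height = 2/2 = 1
s = 1 + (scale-1)·z/height = 1 + (1.62-1)·2/2 = 1.620000
θ = twist·z/height = -331°·2/2 = -331.0000° = -5.777040 rad
cos θ = 0.874620, sin θ = 0.484810 (intermediates below are computed at full precision and shown rounded to 5 d.p.)
v1: (-4.5,2.5) → rotate → (-5.14781,0.00491) → ×s → (-8.33946,0.00795) → (-8.34,0.01)
v2: (-4,0) → rotate → (-3.49848,-1.93924) → ×s → (-5.66754,-3.14157) → (-5.67,-3.14)
v3: (-0.5,-4.5) → rotate → (1.74433,-4.17819) → ×s → (2.82582,-6.76867) → (2.83,-6.77)
v4: (5,1.5) → rotate → (3.64588,3.73598) → ×s → (5.90633,6.05228) → (5.91,6.05)
v5: (-4.5,4.5) → rotate → (-6.11743,1.75415) → ×s → (-9.91024,2.84172) → (-9.91,2.84)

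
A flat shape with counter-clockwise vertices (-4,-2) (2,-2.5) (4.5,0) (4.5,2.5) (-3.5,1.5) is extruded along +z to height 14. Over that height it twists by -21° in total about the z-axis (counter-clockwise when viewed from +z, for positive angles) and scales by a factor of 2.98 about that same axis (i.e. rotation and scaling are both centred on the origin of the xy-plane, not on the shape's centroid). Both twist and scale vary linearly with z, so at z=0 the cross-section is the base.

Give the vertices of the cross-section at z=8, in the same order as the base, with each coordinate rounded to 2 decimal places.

t = z/height = 8/14 = 0.571429
s = 1 + (scale-1)·z/height = 1 + (2.98-1)·8/14 = 2.131429
θ = twist·z/height = -21°·8/14 = -12.0000° = -0.209440 rad
cos θ = 0.978148, sin θ = -0.207912 (intermediates below are computed at full precision and shown rounded to 5 d.p.)
v1: (-4,-2) → rotate → (-4.32841,-1.12465) → ×s → (-9.22570,-2.39711) → (-9.23,-2.40)
v2: (2,-2.5) → rotate → (1.43652,-2.86119) → ×s → (3.06183,-6.09843) → (3.06,-6.10)
v3: (4.5,0) → rotate → (4.40166,-0.93560) → ×s → (9.38183,-1.99417) → (9.38,-1.99)
v4: (4.5,2.5) → rotate → (4.92144,1.50977) → ×s → (10.48971,3.21796) → (10.49,3.22)
v5: (-3.5,1.5) → rotate → (-3.11165,2.19491) → ×s → (-6.63226,4.67830) → (-6.63,4.68)

Cross-section at z=8: (-9.23,-2.40) (3.06,-6.10) (9.38,-1.99) (10.49,3.22) (-6.63,4.68)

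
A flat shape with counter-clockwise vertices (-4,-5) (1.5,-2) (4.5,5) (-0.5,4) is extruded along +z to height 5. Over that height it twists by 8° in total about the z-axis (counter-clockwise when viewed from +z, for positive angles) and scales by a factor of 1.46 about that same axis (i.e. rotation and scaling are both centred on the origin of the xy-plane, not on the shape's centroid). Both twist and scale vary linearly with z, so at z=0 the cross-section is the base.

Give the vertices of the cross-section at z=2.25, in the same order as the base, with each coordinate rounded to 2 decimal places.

t = z/height = 2.25/5 = 0.45
s = 1 + (scale-1)·z/height = 1 + (1.46-1)·2.25/5 = 1.207000
θ = twist·z/height = 8°·2.25/5 = 3.6000° = 0.062832 rad
cos θ = 0.998027, sin θ = 0.062791 (intermediates below are computed at full precision and shown rounded to 5 d.p.)
v1: (-4,-5) → rotate → (-3.67815,-5.24130) → ×s → (-4.43953,-6.32624) → (-4.44,-6.33)
v2: (1.5,-2) → rotate → (1.62262,-1.90187) → ×s → (1.95850,-2.29555) → (1.96,-2.30)
v3: (4.5,5) → rotate → (4.17717,5.27269) → ×s → (5.04184,6.36414) → (5.04,6.36)
v4: (-0.5,4) → rotate → (-0.75018,3.96071) → ×s → (-0.90546,4.78058) → (-0.91,4.78)

Cross-section at z=2.25: (-4.44,-6.33) (1.96,-2.30) (5.04,6.36) (-0.91,4.78)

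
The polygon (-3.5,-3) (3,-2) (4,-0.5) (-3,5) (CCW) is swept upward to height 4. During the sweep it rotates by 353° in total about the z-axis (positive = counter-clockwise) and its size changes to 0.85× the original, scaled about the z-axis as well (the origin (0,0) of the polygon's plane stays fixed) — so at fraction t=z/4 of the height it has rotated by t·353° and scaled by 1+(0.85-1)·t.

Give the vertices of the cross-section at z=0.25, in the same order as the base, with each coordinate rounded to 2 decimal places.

t = z/height = 0.25/4 = 0.0625
s = 1 + (scale-1)·z/height = 1 + (0.85-1)·0.25/4 = 0.990625
θ = twist·z/height = 353°·0.25/4 = 22.0625° = 0.385063 rad
cos θ = 0.926775, sin θ = 0.375618 (intermediates below are computed at full precision and shown rounded to 5 d.p.)
v1: (-3.5,-3) → rotate → (-2.11686,-4.09499) → ×s → (-2.09701,-4.05660) → (-2.10,-4.06)
v2: (3,-2) → rotate → (3.53156,-0.72670) → ×s → (3.49845,-0.71988) → (3.50,-0.72)
v3: (4,-0.5) → rotate → (3.89491,1.03908) → ×s → (3.85839,1.02934) → (3.86,1.03)
v4: (-3,5) → rotate → (-4.65841,3.50702) → ×s → (-4.61474,3.47414) → (-4.61,3.47)

Cross-section at z=0.25: (-2.10,-4.06) (3.50,-0.72) (3.86,1.03) (-4.61,3.47)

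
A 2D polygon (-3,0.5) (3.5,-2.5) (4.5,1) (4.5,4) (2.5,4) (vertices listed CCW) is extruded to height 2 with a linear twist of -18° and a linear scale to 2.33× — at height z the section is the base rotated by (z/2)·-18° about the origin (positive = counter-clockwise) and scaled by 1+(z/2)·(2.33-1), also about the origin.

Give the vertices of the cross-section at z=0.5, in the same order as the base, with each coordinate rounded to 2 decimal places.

t = z/height = 0.5/2 = 0.25
s = 1 + (scale-1)·z/height = 1 + (2.33-1)·0.5/2 = 1.332500
θ = twist·z/height = -18°·0.5/2 = -4.5000° = -0.078540 rad
cos θ = 0.996917, sin θ = -0.078459 (intermediates below are computed at full precision and shown rounded to 5 d.p.)
v1: (-3,0.5) → rotate → (-2.95152,0.73384) → ×s → (-3.93290,0.97784) → (-3.93,0.98)
v2: (3.5,-2.5) → rotate → (3.29306,-2.76690) → ×s → (4.38801,-3.68689) → (4.39,-3.69)
v3: (4.5,1) → rotate → (4.56459,0.64385) → ×s → (6.08231,0.85793) → (6.08,0.86)
v4: (4.5,4) → rotate → (4.79996,3.63460) → ×s → (6.39595,4.84311) → (6.40,4.84)
v5: (2.5,4) → rotate → (2.80613,3.79152) → ×s → (3.73917,5.05220) → (3.74,5.05)

Cross-section at z=0.5: (-3.93,0.98) (4.39,-3.69) (6.08,0.86) (6.40,4.84) (3.74,5.05)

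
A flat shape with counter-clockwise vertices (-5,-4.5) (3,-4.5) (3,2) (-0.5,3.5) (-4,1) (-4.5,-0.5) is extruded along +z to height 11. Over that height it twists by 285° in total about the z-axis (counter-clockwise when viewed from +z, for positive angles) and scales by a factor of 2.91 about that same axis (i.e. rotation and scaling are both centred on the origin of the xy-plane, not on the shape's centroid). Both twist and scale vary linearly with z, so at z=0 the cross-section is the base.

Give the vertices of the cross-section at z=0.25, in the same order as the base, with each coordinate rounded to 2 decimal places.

t = z/height = 0.25/11 = 0.0227273
s = 1 + (scale-1)·z/height = 1 + (2.91-1)·0.25/11 = 1.043409
θ = twist·z/height = 285°·0.25/11 = 6.4773° = 0.113050 rad
cos θ = 0.993617, sin θ = 0.112809 (intermediates below are computed at full precision and shown rounded to 5 d.p.)
v1: (-5,-4.5) → rotate → (-4.46044,-5.03532) → ×s → (-4.65407,-5.25390) → (-4.65,-5.25)
v2: (3,-4.5) → rotate → (3.48849,-4.13285) → ×s → (3.63992,-4.31225) → (3.64,-4.31)
v3: (3,2) → rotate → (2.75523,2.32566) → ×s → (2.87483,2.42662) → (2.87,2.43)
v4: (-0.5,3.5) → rotate → (-0.89164,3.42125) → ×s → (-0.93035,3.56977) → (-0.93,3.57)
v5: (-4,1) → rotate → (-4.08728,0.54238) → ×s → (-4.26470,0.56592) → (-4.26,0.57)
v6: (-4.5,-0.5) → rotate → (-4.41487,-1.00445) → ×s → (-4.60652,-1.04805) → (-4.61,-1.05)

Cross-section at z=0.25: (-4.65,-5.25) (3.64,-4.31) (2.87,2.43) (-0.93,3.57) (-4.26,0.57) (-4.61,-1.05)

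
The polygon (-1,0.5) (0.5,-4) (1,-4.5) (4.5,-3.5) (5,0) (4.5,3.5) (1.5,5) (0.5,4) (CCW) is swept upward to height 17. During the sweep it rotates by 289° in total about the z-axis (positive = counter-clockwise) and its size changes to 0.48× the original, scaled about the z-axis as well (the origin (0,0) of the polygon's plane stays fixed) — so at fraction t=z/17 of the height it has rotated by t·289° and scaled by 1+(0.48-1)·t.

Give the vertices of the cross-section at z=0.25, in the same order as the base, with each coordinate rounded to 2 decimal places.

t = z/height = 0.25/17 = 0.0147059
s = 1 + (scale-1)·z/height = 1 + (0.48-1)·0.25/17 = 0.992353
θ = twist·z/height = 289°·0.25/17 = 4.2500° = 0.074176 rad
cos θ = 0.997250, sin θ = 0.074108 (intermediates below are computed at full precision and shown rounded to 5 d.p.)
v1: (-1,0.5) → rotate → (-1.03430,0.42452) → ×s → (-1.02640,0.42127) → (-1.03,0.42)
v2: (0.5,-4) → rotate → (0.79506,-3.95195) → ×s → (0.78898,-3.92173) → (0.79,-3.92)
v3: (1,-4.5) → rotate → (1.33074,-4.41352) → ×s → (1.32056,-4.37977) → (1.32,-4.38)
v4: (4.5,-3.5) → rotate → (4.74701,-3.15689) → ×s → (4.71070,-3.13275) → (4.71,-3.13)
v5: (5,0) → rotate → (4.98625,0.37054) → ×s → (4.94812,0.36771) → (4.95,0.37)
v6: (4.5,3.5) → rotate → (4.22825,3.82386) → ×s → (4.19591,3.79462) → (4.20,3.79)
v7: (1.5,5) → rotate → (1.12533,5.09741) → ×s → (1.11673,5.05843) → (1.12,5.06)
v8: (0.5,4) → rotate → (0.20219,4.02605) → ×s → (0.20064,3.99527) → (0.20,4.00)

Cross-section at z=0.25: (-1.03,0.42) (0.79,-3.92) (1.32,-4.38) (4.71,-3.13) (4.95,0.37) (4.20,3.79) (1.12,5.06) (0.20,4.00)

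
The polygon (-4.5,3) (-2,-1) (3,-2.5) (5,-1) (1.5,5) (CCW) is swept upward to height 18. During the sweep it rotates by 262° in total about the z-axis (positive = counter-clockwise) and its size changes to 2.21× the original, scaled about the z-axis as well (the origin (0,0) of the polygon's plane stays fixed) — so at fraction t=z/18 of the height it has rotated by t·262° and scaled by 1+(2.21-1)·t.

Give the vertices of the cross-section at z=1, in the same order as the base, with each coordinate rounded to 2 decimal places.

Cross-section at z=1: (-5.45,1.89) (-1.80,-1.57) (3.77,-1.78) (5.43,0.31) (0.21,5.57)

t = z/height = 1/18 = 0.0555556
s = 1 + (scale-1)·z/height = 1 + (2.21-1)·1/18 = 1.067222
θ = twist·z/height = 262°·1/18 = 14.5556° = 0.254042 rad
cos θ = 0.967904, sin θ = 0.251319 (intermediates below are computed at full precision and shown rounded to 5 d.p.)
v1: (-4.5,3) → rotate → (-5.10953,1.77278) → ×s → (-5.45300,1.89195) → (-5.45,1.89)
v2: (-2,-1) → rotate → (-1.68449,-1.47054) → ×s → (-1.79773,-1.56939) → (-1.80,-1.57)
v3: (3,-2.5) → rotate → (3.53201,-1.66581) → ×s → (3.76944,-1.77778) → (3.77,-1.78)
v4: (5,-1) → rotate → (5.09084,0.28869) → ×s → (5.43306,0.30810) → (5.43,0.31)
v5: (1.5,5) → rotate → (0.19526,5.21650) → ×s → (0.20839,5.56716) → (0.21,5.57)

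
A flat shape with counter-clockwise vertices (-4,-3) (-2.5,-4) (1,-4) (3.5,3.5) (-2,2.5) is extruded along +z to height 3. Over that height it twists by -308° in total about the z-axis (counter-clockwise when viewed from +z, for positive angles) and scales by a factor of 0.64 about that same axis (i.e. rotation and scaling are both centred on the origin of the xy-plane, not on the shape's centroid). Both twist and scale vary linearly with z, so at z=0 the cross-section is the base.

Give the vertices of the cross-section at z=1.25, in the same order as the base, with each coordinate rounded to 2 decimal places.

Cross-section at z=1.25: (0.11,4.25) (-1.35,3.78) (-3.19,1.44) (0.49,-4.18) (2.72,0.02)

t = z/height = 1.25/3 = 0.416667
s = 1 + (scale-1)·z/height = 1 + (0.64-1)·1.25/3 = 0.850000
θ = twist·z/height = -308°·1.25/3 = -128.3333° = -2.239839 rad
cos θ = -0.620235, sin θ = -0.784416 (intermediates below are computed at full precision and shown rounded to 5 d.p.)
v1: (-4,-3) → rotate → (0.12769,4.99837) → ×s → (0.10854,4.24861) → (0.11,4.25)
v2: (-2.5,-4) → rotate → (-1.58707,4.44198) → ×s → (-1.34901,3.77568) → (-1.35,3.78)
v3: (1,-4) → rotate → (-3.75790,1.69653) → ×s → (-3.19421,1.44205) → (-3.19,1.44)
v4: (3.5,3.5) → rotate → (0.57463,-4.91628) → ×s → (0.48844,-4.17884) → (0.49,-4.18)
v5: (-2,2.5) → rotate → (3.20151,0.01824) → ×s → (2.72128,0.01551) → (2.72,0.02)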